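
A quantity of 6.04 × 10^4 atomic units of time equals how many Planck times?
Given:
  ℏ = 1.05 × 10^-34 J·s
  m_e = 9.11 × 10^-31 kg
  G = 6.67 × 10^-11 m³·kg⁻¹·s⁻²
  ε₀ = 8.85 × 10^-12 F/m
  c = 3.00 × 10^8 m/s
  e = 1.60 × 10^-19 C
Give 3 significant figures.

2.70 × 10^31

atomic unit of time: τ_au = (4πε₀)²ℏ³/(m_e e⁴) = 2.40 × 10^-17 s
Planck time: t_P = √(ℏG/c⁵) = 5.37 × 10^-44 s
6.04 × 10^4 × 2.40 × 10^-17 / 5.37 × 10^-44 = 2.70 × 10^31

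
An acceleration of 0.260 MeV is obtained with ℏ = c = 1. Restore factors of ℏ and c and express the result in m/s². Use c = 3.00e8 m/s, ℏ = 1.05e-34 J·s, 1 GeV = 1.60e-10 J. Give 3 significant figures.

Acceleration is [L]/[T]² = c·[E]/ℏ.
1 GeV → c/ℏ × (1 GeV in J) = 4.57e32 m/s².
Convert the energy scale: 0.260 MeV = 2.60e-4 GeV.
Result: 2.60e-4 × 4.57e32 = 1.19e29 m/s².

1.19e29 m/s²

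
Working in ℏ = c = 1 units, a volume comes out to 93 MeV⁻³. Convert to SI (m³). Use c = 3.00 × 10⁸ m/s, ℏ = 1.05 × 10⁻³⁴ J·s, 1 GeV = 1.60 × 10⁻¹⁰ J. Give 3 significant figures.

Volume is [L]³ = [E]⁻³·(ℏc)³.
1 GeV⁻³ → (ℏc)³ × (1 GeV in J)⁻³ = 7.63 × 10⁻⁴⁸ m³.
Convert the energy scale: 93 MeV⁻³ = 9.30 × 10¹⁰ GeV⁻³.
Result: 9.30 × 10¹⁰ × 7.63 × 10⁻⁴⁸ = 7.10 × 10⁻³⁷ m³.

7.10 × 10⁻³⁷ m³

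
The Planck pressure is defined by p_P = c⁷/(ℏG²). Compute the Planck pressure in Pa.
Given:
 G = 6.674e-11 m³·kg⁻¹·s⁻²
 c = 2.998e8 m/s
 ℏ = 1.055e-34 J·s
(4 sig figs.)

4.632e113 Pa

p_P = c⁷/(ℏG²)
  = 2.177e59 / 4.699e-55
  = 4.632e113 Pa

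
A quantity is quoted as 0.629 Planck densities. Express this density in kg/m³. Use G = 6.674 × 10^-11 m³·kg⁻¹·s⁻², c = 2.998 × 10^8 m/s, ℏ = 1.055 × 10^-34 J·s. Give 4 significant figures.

One Planck density: ρ_P = c⁵/(ℏG²) = 5.154 × 10^96 kg/m³.
0.629 × 5.154 × 10^96 kg/m³ = 3.242 × 10^96 kg/m³

3.242 × 10^96 kg/m³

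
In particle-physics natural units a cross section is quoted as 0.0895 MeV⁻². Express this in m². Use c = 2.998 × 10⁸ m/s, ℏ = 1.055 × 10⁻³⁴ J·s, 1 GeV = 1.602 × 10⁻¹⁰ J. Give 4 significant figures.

Area is [L]² = [E]⁻²·(ℏc)²; restore (ℏc)².
1 GeV⁻² → (ℏc)² × (1 GeV in J)⁻² = 3.898 × 10⁻³² m².
Convert the energy scale: 0.0895 MeV⁻² = 8.95 × 10⁴ GeV⁻².
Result: 8.95 × 10⁴ × 3.898 × 10⁻³² = 3.489 × 10⁻²⁷ m².

3.489 × 10⁻²⁷ m²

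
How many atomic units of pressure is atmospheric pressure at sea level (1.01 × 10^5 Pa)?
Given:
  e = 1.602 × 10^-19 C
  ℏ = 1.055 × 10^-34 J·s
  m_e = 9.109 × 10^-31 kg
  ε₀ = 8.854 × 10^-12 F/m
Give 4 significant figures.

3.448 × 10^-9

atomic unit of pressure: P_au = E_h/a₀³ = m_e⁴e¹⁰/((4πε₀)⁵ℏ⁸) = 2.929 × 10^13 Pa.
1.01 × 10^5 / 2.929 × 10^13 = 3.448 × 10^-9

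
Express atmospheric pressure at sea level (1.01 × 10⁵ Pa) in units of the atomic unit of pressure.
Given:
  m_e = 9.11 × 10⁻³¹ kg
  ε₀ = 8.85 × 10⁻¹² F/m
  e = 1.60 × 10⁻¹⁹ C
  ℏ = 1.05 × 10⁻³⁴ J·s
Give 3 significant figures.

atomic unit of pressure: P_au = E_h/a₀³ = m_e⁴e¹⁰/((4πε₀)⁵ℏ⁸) = 3.01 × 10¹³ Pa.
1.01 × 10⁵ / 3.01 × 10¹³ = 3.35 × 10⁻⁹

3.35 × 10⁻⁹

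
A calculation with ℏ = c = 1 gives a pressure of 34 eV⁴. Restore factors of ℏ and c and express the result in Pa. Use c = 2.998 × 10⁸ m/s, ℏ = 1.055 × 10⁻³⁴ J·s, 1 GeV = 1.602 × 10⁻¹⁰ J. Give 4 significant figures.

Pressure is [E]/[L]³ = [E]⁴/(ℏc)³.
1 GeV⁴ → 1/(ℏc)³ × (1 GeV in J)⁴ = 2.082 × 10³⁷ Pa.
Convert the energy scale: 34 eV⁴ = 3.40 × 10⁻³⁵ GeV⁴.
Result: 3.40 × 10⁻³⁵ × 2.082 × 10³⁷ = 707.7 Pa.

707.7 Pa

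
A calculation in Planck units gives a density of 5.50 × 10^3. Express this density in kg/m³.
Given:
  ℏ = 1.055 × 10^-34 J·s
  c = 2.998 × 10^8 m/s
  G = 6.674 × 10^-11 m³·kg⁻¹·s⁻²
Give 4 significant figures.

2.835 × 10^100 kg/m³

One Planck density: ρ_P = c⁵/(ℏG²) = 5.154 × 10^96 kg/m³.
5.50 × 10^3 × 5.154 × 10^96 kg/m³ = 2.835 × 10^100 kg/m³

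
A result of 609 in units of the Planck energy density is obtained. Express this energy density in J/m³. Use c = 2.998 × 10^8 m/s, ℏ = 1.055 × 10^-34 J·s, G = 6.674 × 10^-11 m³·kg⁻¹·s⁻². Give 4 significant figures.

One Planck energy density: u_P = c⁷/(ℏG²) = 4.632 × 10^113 J/m³.
609 × 4.632 × 10^113 J/m³ = 2.821 × 10^116 J/m³

2.821 × 10^116 J/m³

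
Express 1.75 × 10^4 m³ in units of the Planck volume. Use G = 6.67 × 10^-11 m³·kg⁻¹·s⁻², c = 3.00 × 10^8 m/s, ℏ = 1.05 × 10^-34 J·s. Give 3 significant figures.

4.19 × 10^108

Planck volume: V_P = (ℏG/c³)^(3/2) = 4.18 × 10^-105 m³.
1.75 × 10^4 / 4.18 × 10^-105 = 4.19 × 10^108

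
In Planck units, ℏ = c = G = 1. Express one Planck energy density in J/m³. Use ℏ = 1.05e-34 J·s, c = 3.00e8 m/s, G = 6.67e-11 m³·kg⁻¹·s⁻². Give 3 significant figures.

4.68e113 J/m³

From ℏ = c = G = 1 the energy density scale is u_P = c⁷/(ℏG²).
  = 2.19e59 / 4.67e-55
  = 4.68e113 J/m³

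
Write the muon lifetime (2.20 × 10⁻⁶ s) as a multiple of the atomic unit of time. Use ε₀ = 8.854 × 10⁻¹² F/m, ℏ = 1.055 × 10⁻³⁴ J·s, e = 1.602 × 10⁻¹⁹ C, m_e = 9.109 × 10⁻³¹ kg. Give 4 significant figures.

atomic unit of time: τ_au = (4πε₀)²ℏ³/(m_e e⁴) = 2.423 × 10⁻¹⁷ s.
2.20 × 10⁻⁶ / 2.423 × 10⁻¹⁷ = 9.080 × 10¹⁰

9.080 × 10¹⁰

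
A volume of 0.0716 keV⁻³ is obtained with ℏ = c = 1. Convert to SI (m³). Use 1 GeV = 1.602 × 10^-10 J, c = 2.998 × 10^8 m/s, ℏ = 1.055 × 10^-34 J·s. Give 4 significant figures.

5.510 × 10^-31 m³

Volume is [L]³ = [E]⁻³·(ℏc)³.
1 GeV⁻³ → (ℏc)³ × (1 GeV in J)⁻³ = 7.696 × 10^-48 m³.
Convert the energy scale: 0.0716 keV⁻³ = 7.16 × 10^16 GeV⁻³.
Result: 7.16 × 10^16 × 7.696 × 10^-48 = 5.510 × 10^-31 m³.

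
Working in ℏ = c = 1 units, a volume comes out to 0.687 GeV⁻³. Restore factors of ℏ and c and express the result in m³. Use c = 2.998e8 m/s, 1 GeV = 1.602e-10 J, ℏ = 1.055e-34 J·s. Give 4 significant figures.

Volume is [L]³ = [E]⁻³·(ℏc)³.
1 GeV⁻³ → (ℏc)³ × (1 GeV in J)⁻³ = 7.696e-48 m³.
Result: 0.687 × 7.696e-48 = 5.287e-48 m³.

5.287e-48 m³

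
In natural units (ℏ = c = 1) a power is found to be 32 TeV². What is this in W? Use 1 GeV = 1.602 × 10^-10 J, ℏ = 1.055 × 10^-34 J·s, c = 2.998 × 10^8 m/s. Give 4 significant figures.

Power is [E]/[T] = [E]²/ℏ.
1 GeV² → 1/ℏ × (1 GeV in J)² = 2.433 × 10^14 W.
Convert the energy scale: 32 TeV² = 3.20 × 10^7 GeV².
Result: 3.20 × 10^7 × 2.433 × 10^14 = 7.784 × 10^21 W.

7.784 × 10^21 W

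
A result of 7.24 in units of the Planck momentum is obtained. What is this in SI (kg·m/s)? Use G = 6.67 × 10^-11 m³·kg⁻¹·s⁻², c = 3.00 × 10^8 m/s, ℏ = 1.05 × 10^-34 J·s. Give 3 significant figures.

One Planck momentum: p_P = √(ℏc³/G) = 6.52 kg·m/s.
7.24 × 6.52 kg·m/s = 47.2 kg·m/s

47.2 kg·m/s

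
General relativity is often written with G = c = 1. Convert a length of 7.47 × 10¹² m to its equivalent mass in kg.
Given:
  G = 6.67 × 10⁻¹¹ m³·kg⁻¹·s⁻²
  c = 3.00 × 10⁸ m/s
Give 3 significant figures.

Length → mass via c²/G.
7.47 × 10¹² m × (c²/G) = 1.01 × 10⁴⁰ kg

1.01 × 10⁴⁰ kg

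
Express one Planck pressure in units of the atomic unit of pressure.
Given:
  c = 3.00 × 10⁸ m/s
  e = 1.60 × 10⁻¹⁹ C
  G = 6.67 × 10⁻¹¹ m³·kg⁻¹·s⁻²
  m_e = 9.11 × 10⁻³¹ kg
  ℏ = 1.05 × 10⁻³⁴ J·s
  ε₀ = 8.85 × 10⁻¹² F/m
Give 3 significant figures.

Planck pressure: p_P = c⁷/(ℏG²) = 4.68 × 10¹¹³ Pa
atomic unit of pressure: P_au = E_h/a₀³ = m_e⁴e¹⁰/((4πε₀)⁵ℏ⁸) = 3.01 × 10¹³ Pa
ratio = 4.68 × 10¹¹³ / 3.01 × 10¹³ = 1.55 × 10¹⁰⁰

1.55 × 10¹⁰⁰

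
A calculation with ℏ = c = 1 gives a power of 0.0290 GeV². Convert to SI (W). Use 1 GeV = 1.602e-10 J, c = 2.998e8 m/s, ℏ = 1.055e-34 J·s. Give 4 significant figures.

7.055e12 W

Power is [E]/[T] = [E]²/ℏ.
1 GeV² → 1/ℏ × (1 GeV in J)² = 2.433e14 W.
Result: 0.0290 × 2.433e14 = 7.055e12 W.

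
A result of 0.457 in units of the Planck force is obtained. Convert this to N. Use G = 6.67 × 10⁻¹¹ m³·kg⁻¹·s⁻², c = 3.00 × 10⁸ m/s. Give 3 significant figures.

One Planck force: F_P = c⁴/G = 1.21 × 10⁴⁴ N.
0.457 × 1.21 × 10⁴⁴ N = 5.55 × 10⁴³ N

5.55 × 10⁴³ N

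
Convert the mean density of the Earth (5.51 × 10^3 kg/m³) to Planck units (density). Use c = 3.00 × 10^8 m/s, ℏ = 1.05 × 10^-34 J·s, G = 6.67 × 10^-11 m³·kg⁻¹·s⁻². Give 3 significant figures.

1.06 × 10^-93

Planck density: ρ_P = c⁵/(ℏG²) = 5.20 × 10^96 kg/m³.
5.51 × 10^3 / 5.20 × 10^96 = 1.06 × 10^-93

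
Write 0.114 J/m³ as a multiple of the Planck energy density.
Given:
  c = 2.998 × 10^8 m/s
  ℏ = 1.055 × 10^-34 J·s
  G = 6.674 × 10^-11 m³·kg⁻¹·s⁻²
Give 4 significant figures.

2.461 × 10^-115

Planck energy density: u_P = c⁷/(ℏG²) = 4.632 × 10^113 J/m³.
0.114 / 4.632 × 10^113 = 2.461 × 10^-115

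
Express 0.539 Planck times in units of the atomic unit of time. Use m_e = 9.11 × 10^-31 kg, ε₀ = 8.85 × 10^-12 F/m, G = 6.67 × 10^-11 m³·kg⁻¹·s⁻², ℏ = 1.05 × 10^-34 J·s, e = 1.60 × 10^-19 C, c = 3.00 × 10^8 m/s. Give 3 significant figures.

Planck time: t_P = √(ℏG/c⁵) = 5.37 × 10^-44 s
atomic unit of time: τ_au = (4πε₀)²ℏ³/(m_e e⁴) = 2.40 × 10^-17 s
0.539 × 5.37 × 10^-44 / 2.40 × 10^-17 = 1.21 × 10^-27

1.21 × 10^-27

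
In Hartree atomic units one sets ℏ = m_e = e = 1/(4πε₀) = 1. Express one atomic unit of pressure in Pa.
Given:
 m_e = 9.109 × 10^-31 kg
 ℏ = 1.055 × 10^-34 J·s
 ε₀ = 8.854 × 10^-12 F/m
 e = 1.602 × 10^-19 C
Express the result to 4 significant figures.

2.929 × 10^13 Pa

P_au = E_h/a₀³ = m_e⁴e¹⁰/((4πε₀)⁵ℏ⁸)
E_h = 4.354 × 10^-18 J
a₀ = 5.297 × 10^-11 m
E_h/a₀³ = 2.929 × 10^13 Pa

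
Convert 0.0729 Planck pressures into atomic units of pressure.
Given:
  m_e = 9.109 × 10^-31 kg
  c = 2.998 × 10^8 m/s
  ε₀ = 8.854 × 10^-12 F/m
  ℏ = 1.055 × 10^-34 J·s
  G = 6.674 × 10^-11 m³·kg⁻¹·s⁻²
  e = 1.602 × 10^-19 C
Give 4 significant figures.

Planck pressure: p_P = c⁷/(ℏG²) = 4.632 × 10^113 Pa
atomic unit of pressure: P_au = E_h/a₀³ = m_e⁴e¹⁰/((4πε₀)⁵ℏ⁸) = 2.929 × 10^13 Pa
0.0729 × 4.632 × 10^113 / 2.929 × 10^13 = 1.153 × 10^99

1.153 × 10^99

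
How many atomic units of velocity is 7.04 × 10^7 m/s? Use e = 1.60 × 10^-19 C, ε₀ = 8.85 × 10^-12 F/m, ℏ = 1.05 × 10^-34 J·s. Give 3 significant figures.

atomic unit of velocity: v_au = e²/(4πε₀ℏ) = 2.19 × 10^6 m/s.
7.04 × 10^7 / 2.19 × 10^6 = 32.1

32.1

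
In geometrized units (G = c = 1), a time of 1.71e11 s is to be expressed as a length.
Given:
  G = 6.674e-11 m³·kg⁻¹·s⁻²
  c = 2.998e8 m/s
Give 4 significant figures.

5.127e19 m

Time → length via c.
1.71e11 s × (c) = 5.127e19 m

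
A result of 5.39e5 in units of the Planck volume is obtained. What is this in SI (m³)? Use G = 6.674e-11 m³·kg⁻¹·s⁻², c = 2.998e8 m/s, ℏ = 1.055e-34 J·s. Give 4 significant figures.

One Planck volume: V_P = (ℏG/c³)^(3/2) = 4.224e-105 m³.
5.39e5 × 4.224e-105 m³ = 2.277e-99 m³

2.277e-99 m³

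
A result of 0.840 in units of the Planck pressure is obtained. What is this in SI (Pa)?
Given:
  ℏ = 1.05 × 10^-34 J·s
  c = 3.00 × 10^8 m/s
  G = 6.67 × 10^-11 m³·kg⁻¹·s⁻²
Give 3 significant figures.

One Planck pressure: p_P = c⁷/(ℏG²) = 4.68 × 10^113 Pa.
0.840 × 4.68 × 10^113 Pa = 3.93 × 10^113 Pa

3.93 × 10^113 Pa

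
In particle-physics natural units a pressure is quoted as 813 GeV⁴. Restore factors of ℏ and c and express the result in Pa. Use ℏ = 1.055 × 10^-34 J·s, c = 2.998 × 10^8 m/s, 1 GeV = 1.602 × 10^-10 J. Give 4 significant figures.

1.692 × 10^40 Pa

Pressure is [E]/[L]³ = [E]⁴/(ℏc)³.
1 GeV⁴ → 1/(ℏc)³ × (1 GeV in J)⁴ = 2.082 × 10^37 Pa.
Result: 813 × 2.082 × 10^37 = 1.692 × 10^40 Pa.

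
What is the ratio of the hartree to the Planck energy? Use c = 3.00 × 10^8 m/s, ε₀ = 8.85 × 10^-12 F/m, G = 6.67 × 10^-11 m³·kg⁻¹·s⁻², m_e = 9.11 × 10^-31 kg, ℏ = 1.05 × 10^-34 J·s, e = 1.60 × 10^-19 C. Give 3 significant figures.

2.24 × 10^-27

hartree: E_h = m_e e⁴/(4πε₀ℏ)² = 4.38 × 10^-18 J
Planck energy: E_P = √(ℏc⁵/G) = 1.96 × 10^9 J
ratio = 4.38 × 10^-18 / 1.96 × 10^9 = 2.24 × 10^-27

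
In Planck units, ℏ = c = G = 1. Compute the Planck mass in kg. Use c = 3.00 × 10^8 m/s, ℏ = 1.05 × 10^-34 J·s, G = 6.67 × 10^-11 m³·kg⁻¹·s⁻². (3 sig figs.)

2.17 × 10^-8 kg

The unique combination of the constants set to 1 with dimensions of mass is m_P = √(ℏc/G).
  = √(4.72 × 10^-16)
  = 2.17 × 10^-8 kg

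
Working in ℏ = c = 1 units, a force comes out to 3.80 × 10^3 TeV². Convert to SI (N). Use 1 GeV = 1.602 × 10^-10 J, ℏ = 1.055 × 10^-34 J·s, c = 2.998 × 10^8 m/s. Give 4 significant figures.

3.083 × 10^15 N

Force is [E]/[L] = [E]²/(ℏc); restore (ℏc)⁻¹.
1 GeV² → 1/(ℏc) × (1 GeV in J)² = 8.114 × 10^5 N.
Convert the energy scale: 3.80 × 10^3 TeV² = 3.80 × 10^9 GeV².
Result: 3.80 × 10^9 × 8.114 × 10^5 = 3.083 × 10^15 N.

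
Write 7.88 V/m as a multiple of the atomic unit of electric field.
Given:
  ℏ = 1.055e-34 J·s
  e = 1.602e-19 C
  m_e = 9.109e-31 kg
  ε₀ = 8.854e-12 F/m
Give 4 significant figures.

1.536e-11

atomic unit of electric field: E_au = E_h/(e a₀) = m_e²e⁵/((4πε₀)³ℏ⁴) = 5.131e11 V/m.
7.88 / 5.131e11 = 1.536e-11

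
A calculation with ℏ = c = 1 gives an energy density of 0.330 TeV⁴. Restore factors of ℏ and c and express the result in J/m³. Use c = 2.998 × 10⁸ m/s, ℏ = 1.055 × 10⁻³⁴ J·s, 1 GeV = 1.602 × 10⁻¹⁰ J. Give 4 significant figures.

6.869 × 10⁴⁸ J/m³

[E]/[L]³ = [E]⁴/(ℏc)³; restore (ℏc)⁻³.
1 GeV⁴ → 1/(ℏc)³ × (1 GeV in J)⁴ = 2.082 × 10³⁷ J/m³.
Convert the energy scale: 0.330 TeV⁴ = 3.30 × 10¹¹ GeV⁴.
Result: 3.30 × 10¹¹ × 2.082 × 10³⁷ = 6.869 × 10⁴⁸ J/m³.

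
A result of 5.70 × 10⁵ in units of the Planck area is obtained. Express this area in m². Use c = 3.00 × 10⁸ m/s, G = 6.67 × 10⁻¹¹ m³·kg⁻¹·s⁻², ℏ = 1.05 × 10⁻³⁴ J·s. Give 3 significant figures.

1.48 × 10⁻⁶⁴ m²

One Planck area: A_P = ℏG/c³ = 2.59 × 10⁻⁷⁰ m².
5.70 × 10⁵ × 2.59 × 10⁻⁷⁰ m² = 1.48 × 10⁻⁶⁴ m²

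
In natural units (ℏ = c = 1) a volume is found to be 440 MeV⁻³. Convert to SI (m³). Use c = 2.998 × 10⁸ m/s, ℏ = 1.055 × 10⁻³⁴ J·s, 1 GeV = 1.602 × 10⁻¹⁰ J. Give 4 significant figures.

Volume is [L]³ = [E]⁻³·(ℏc)³.
1 GeV⁻³ → (ℏc)³ × (1 GeV in J)⁻³ = 7.696 × 10⁻⁴⁸ m³.
Convert the energy scale: 440 MeV⁻³ = 4.40 × 10¹¹ GeV⁻³.
Result: 4.40 × 10¹¹ × 7.696 × 10⁻⁴⁸ = 3.386 × 10⁻³⁶ m³.

3.386 × 10⁻³⁶ m³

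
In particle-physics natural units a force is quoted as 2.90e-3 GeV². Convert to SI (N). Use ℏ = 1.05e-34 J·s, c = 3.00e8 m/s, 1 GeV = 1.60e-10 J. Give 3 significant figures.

Force is [E]/[L] = [E]²/(ℏc); restore (ℏc)⁻¹.
1 GeV² → 1/(ℏc) × (1 GeV in J)² = 8.13e5 N.
Result: 2.90e-3 × 8.13e5 = 2.36e3 N.

2.36e3 N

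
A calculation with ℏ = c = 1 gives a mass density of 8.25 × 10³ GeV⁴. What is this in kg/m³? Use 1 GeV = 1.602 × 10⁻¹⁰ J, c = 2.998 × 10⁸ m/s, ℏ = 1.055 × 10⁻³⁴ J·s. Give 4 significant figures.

1.911 × 10²⁴ kg/m³

Mass density is [E]/(c²[L]³) = [E]⁴/(ℏ³c⁵).
1 GeV⁴ → 1/(ℏ³c⁵) × (1 GeV in J)⁴ = 2.316 × 10²⁰ kg/m³.
Result: 8.25 × 10³ × 2.316 × 10²⁰ = 1.911 × 10²⁴ kg/m³.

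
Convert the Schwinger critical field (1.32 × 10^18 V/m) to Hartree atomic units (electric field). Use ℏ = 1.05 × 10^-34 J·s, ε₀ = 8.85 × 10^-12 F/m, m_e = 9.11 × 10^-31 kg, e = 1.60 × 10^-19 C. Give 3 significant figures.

atomic unit of electric field: E_au = E_h/(e a₀) = m_e²e⁵/((4πε₀)³ℏ⁴) = 5.20 × 10^11 V/m.
1.32 × 10^18 / 5.20 × 10^11 = 2.54 × 10^6

2.54 × 10^6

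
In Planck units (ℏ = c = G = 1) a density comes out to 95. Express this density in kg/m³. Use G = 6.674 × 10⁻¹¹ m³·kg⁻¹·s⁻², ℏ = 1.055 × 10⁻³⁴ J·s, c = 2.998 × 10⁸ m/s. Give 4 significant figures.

4.896 × 10⁹⁸ kg/m³

One Planck density: ρ_P = c⁵/(ℏG²) = 5.154 × 10⁹⁶ kg/m³.
95 × 5.154 × 10⁹⁶ kg/m³ = 4.896 × 10⁹⁸ kg/m³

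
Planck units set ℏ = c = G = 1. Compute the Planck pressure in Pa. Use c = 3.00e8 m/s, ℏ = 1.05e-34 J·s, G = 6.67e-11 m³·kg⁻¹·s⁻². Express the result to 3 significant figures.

4.68e113 Pa

The unique combination of the constants set to 1 with dimensions of pressure is p_P = c⁷/(ℏG²).
  = 2.19e59 / 4.67e-55
  = 4.68e113 Pa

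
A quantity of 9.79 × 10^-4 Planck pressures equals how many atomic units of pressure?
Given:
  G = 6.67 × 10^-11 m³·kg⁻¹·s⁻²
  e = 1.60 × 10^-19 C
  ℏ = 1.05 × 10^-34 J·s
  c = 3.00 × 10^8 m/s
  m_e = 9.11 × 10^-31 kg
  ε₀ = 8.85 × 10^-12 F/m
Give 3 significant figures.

Planck pressure: p_P = c⁷/(ℏG²) = 4.68 × 10^113 Pa
atomic unit of pressure: P_au = E_h/a₀³ = m_e⁴e¹⁰/((4πε₀)⁵ℏ⁸) = 3.01 × 10^13 Pa
9.79 × 10^-4 × 4.68 × 10^113 / 3.01 × 10^13 = 1.52 × 10^97

1.52 × 10^97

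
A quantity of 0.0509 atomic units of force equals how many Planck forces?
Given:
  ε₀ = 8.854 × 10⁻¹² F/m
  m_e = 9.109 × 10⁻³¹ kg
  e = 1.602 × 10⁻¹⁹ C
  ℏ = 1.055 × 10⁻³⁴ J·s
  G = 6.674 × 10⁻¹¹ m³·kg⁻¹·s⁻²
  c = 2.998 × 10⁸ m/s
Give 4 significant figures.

3.456 × 10⁻⁵³

atomic unit of force: F_au = E_h/a₀ = m_e²e⁶/((4πε₀)³ℏ⁴) = 8.220 × 10⁻⁸ N
Planck force: F_P = c⁴/G = 1.210 × 10⁴⁴ N
0.0509 × 8.220 × 10⁻⁸ / 1.210 × 10⁴⁴ = 3.456 × 10⁻⁵³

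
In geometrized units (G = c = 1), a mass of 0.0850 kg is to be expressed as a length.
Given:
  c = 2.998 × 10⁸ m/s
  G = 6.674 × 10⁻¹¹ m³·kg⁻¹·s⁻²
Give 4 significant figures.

In G = c = 1 units mass has dimensions of length; the conversion factor is G/c².
0.0850 kg × (G/c²) = 6.312 × 10⁻²⁹ m

6.312 × 10⁻²⁹ m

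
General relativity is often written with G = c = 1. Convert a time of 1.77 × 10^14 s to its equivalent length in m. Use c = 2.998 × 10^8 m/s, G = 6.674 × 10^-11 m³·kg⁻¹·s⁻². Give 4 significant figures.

5.306 × 10^22 m

Time → length via c.
1.77 × 10^14 s × (c) = 5.306 × 10^22 m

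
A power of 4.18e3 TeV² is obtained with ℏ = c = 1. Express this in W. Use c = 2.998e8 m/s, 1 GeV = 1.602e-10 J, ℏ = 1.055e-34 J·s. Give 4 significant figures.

1.017e24 W

Power is [E]/[T] = [E]²/ℏ.
1 GeV² → 1/ℏ × (1 GeV in J)² = 2.433e14 W.
Convert the energy scale: 4.18e3 TeV² = 4.18e9 GeV².
Result: 4.18e9 × 2.433e14 = 1.017e24 W.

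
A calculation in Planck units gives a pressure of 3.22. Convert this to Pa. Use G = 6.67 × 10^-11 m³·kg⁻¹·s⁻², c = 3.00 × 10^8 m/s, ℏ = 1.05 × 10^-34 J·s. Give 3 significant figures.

One Planck pressure: p_P = c⁷/(ℏG²) = 4.68 × 10^113 Pa.
3.22 × 4.68 × 10^113 Pa = 1.51 × 10^114 Pa

1.51 × 10^114 Pa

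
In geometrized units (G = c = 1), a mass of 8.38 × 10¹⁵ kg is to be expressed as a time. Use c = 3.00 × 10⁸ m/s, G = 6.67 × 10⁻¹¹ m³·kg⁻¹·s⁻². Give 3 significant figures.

2.07 × 10⁻²⁰ s

Mass → time via G/c³.
8.38 × 10¹⁵ kg × (G/c³) = 2.07 × 10⁻²⁰ s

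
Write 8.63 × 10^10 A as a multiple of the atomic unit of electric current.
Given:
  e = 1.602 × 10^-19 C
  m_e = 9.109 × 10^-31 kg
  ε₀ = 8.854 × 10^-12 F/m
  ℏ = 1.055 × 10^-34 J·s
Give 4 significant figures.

1.305 × 10^13

atomic unit of electric current: I_au = e E_h/ℏ = m_e e⁵/((4πε₀)²ℏ³) = 6.612 × 10^-3 A.
8.63 × 10^10 / 6.612 × 10^-3 = 1.305 × 10^13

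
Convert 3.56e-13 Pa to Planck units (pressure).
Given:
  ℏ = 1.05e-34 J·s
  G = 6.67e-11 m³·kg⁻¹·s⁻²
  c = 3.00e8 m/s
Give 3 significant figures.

Planck pressure: p_P = c⁷/(ℏG²) = 4.68e113 Pa.
3.56e-13 / 4.68e113 = 7.60e-127

7.60e-127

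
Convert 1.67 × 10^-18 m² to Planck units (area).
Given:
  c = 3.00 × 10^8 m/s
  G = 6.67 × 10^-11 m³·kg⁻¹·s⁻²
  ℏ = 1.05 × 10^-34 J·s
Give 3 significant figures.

Planck area: A_P = ℏG/c³ = 2.59 × 10^-70 m².
1.67 × 10^-18 / 2.59 × 10^-70 = 6.44 × 10^51

6.44 × 10^51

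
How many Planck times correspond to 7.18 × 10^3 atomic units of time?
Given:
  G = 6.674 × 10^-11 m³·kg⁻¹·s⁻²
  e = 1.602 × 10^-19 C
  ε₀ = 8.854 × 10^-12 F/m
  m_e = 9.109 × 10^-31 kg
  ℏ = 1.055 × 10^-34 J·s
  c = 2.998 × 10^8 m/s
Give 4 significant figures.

3.226 × 10^30

atomic unit of time: τ_au = (4πε₀)²ℏ³/(m_e e⁴) = 2.423 × 10^-17 s
Planck time: t_P = √(ℏG/c⁵) = 5.392 × 10^-44 s
7.18 × 10^3 × 2.423 × 10^-17 / 5.392 × 10^-44 = 3.226 × 10^30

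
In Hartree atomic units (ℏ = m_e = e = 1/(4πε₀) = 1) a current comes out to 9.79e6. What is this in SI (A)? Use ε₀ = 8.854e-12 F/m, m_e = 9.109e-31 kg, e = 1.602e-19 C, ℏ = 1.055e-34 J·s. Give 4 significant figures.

One atomic unit of electric current: I_au = e E_h/ℏ = m_e e⁵/((4πε₀)²ℏ³) = 6.612e-3 A.
9.79e6 × 6.612e-3 A = 6.473e4 A

6.473e4 A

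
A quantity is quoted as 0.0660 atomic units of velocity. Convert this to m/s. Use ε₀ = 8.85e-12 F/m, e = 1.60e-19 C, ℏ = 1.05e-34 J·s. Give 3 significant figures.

1.45e5 m/s

One atomic unit of velocity: v_au = e²/(4πε₀ℏ) = 2.19e6 m/s.
0.0660 × 2.19e6 m/s = 1.45e5 m/s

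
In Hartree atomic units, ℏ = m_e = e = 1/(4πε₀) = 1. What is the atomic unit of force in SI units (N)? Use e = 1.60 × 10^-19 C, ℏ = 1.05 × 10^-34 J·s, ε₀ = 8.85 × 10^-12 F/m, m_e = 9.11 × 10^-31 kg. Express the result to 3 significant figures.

Dimensional analysis gives F_au = E_h/a₀ = m_e²e⁶/((4πε₀)³ℏ⁴).
E_h = 4.38 × 10^-18 J
a₀ = 5.26 × 10^-11 m
E_h/a₀ = 8.33 × 10^-8 N

8.33 × 10^-8 N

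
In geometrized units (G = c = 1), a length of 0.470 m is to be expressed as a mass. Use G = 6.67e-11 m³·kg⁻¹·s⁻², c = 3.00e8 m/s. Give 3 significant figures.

Length → mass via c²/G.
0.470 m × (c²/G) = 6.34e26 kg

6.34e26 kg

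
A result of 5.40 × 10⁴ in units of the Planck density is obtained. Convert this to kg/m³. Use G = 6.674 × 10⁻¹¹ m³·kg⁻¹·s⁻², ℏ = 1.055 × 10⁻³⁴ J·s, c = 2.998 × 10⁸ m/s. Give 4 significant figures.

2.783 × 10¹⁰¹ kg/m³

One Planck density: ρ_P = c⁵/(ℏG²) = 5.154 × 10⁹⁶ kg/m³.
5.40 × 10⁴ × 5.154 × 10⁹⁶ kg/m³ = 2.783 × 10¹⁰¹ kg/m³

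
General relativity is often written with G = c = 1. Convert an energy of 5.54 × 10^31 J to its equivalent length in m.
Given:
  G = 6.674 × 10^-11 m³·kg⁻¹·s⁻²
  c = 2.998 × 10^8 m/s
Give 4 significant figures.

Energy → length via G/c⁴.
5.54 × 10^31 J × (G/c⁴) = 4.577 × 10^-13 m

4.577 × 10^-13 m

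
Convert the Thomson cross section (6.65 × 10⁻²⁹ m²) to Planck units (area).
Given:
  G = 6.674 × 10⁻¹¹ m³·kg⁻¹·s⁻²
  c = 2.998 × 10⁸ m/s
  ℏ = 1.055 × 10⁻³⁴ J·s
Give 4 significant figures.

2.545 × 10⁴¹

Planck area: A_P = ℏG/c³ = 2.613 × 10⁻⁷⁰ m².
6.65 × 10⁻²⁹ / 2.613 × 10⁻⁷⁰ = 2.545 × 10⁴¹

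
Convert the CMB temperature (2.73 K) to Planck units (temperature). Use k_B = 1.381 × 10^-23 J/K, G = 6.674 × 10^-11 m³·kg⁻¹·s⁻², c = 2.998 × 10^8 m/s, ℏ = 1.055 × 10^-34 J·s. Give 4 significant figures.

Planck temperature: T_P = √(ℏc⁵/G) / k_B = 1.417 × 10^32 K.
2.73 / 1.417 × 10^32 = 1.927 × 10^-32

1.927 × 10^-32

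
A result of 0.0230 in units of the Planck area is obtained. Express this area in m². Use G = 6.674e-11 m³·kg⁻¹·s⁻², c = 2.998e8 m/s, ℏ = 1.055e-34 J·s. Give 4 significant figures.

One Planck area: A_P = ℏG/c³ = 2.613e-70 m².
0.0230 × 2.613e-70 m² = 6.010e-72 m²

6.010e-72 m²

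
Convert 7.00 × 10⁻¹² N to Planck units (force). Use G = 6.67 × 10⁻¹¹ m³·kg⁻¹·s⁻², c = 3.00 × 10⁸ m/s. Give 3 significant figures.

5.76 × 10⁻⁵⁶

Planck force: F_P = c⁴/G = 1.21 × 10⁴⁴ N.
7.00 × 10⁻¹² / 1.21 × 10⁴⁴ = 5.76 × 10⁻⁵⁶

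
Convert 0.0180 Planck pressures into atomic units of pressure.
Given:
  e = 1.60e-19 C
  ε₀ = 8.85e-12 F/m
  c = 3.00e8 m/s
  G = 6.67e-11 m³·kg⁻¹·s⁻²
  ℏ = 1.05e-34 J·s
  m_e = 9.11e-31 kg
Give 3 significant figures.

2.80e98

Planck pressure: p_P = c⁷/(ℏG²) = 4.68e113 Pa
atomic unit of pressure: P_au = E_h/a₀³ = m_e⁴e¹⁰/((4πε₀)⁵ℏ⁸) = 3.01e13 Pa
0.0180 × 4.68e113 / 3.01e13 = 2.80e98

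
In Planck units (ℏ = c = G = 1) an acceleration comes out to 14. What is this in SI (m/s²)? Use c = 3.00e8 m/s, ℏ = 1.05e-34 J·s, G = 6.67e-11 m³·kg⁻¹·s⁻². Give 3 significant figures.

7.82e52 m/s²

One Planck acceleration: a_P = √(c⁷/(ℏG)) = 5.59e51 m/s².
14 × 5.59e51 m/s² = 7.82e52 m/s²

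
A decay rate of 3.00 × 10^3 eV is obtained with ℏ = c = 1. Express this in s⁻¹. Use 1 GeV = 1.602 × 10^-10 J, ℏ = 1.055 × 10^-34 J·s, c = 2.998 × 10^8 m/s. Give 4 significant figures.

4.555 × 10^18 s⁻¹

A rate is [E]/ℏ; divide by ℏ.
1 GeV → 1/ℏ × (1 GeV in J) = 1.518 × 10^24 s⁻¹.
Convert the energy scale: 3.00 × 10^3 eV = 3.00 × 10^-6 GeV.
Result: 3.00 × 10^-6 × 1.518 × 10^24 = 4.555 × 10^18 s⁻¹.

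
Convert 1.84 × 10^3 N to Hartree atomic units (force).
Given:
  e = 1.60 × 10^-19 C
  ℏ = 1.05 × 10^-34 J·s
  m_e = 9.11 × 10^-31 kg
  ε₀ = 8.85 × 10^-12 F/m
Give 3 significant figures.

atomic unit of force: F_au = E_h/a₀ = m_e²e⁶/((4πε₀)³ℏ⁴) = 8.33 × 10^-8 N.
1.84 × 10^3 / 8.33 × 10^-8 = 2.21 × 10^10

2.21 × 10^10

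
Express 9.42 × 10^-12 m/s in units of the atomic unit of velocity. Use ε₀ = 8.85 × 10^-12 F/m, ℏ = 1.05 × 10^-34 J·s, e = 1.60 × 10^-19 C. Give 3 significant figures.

atomic unit of velocity: v_au = e²/(4πε₀ℏ) = 2.19 × 10^6 m/s.
9.42 × 10^-12 / 2.19 × 10^6 = 4.30 × 10^-18

4.30 × 10^-18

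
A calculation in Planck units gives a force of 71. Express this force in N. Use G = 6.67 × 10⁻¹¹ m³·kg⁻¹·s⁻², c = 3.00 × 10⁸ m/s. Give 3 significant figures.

8.62 × 10⁴⁵ N

One Planck force: F_P = c⁴/G = 1.21 × 10⁴⁴ N.
71 × 1.21 × 10⁴⁴ N = 8.62 × 10⁴⁵ N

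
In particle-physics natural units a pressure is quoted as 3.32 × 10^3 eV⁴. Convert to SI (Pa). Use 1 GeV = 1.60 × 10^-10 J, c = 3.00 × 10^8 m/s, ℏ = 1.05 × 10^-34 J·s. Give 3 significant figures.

Pressure is [E]/[L]³ = [E]⁴/(ℏc)³.
1 GeV⁴ → 1/(ℏc)³ × (1 GeV in J)⁴ = 2.10 × 10^37 Pa.
Convert the energy scale: 3.32 × 10^3 eV⁴ = 3.32 × 10^-33 GeV⁴.
Result: 3.32 × 10^-33 × 2.10 × 10^37 = 6.96 × 10^4 Pa.

6.96 × 10^4 Pa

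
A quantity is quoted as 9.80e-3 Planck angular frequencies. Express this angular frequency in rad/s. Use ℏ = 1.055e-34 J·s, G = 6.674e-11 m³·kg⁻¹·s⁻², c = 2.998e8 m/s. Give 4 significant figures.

1.818e41 rad/s

One Planck angular frequency: ω_P = √(c⁵/(ℏG)) = 1.855e43 rad/s.
9.80e-3 × 1.855e43 rad/s = 1.818e41 rad/s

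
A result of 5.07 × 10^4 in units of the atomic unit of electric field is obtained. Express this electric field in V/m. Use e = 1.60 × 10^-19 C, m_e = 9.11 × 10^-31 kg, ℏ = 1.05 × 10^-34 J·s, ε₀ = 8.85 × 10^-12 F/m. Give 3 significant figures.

2.64 × 10^16 V/m

One atomic unit of electric field: E_au = E_h/(e a₀) = m_e²e⁵/((4πε₀)³ℏ⁴) = 5.20 × 10^11 V/m.
5.07 × 10^4 × 5.20 × 10^11 V/m = 2.64 × 10^16 V/m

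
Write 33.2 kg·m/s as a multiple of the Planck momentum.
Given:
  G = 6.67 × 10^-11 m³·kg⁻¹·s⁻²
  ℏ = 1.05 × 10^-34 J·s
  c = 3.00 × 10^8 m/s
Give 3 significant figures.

5.09

Planck momentum: p_P = √(ℏc³/G) = 6.52 kg·m/s.
33.2 / 6.52 = 5.09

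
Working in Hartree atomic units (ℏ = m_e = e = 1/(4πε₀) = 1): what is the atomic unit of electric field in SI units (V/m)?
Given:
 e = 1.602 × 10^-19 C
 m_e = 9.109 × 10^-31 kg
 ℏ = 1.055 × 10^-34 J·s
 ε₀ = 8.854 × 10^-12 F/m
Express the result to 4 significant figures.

5.131 × 10^11 V/m

From ℏ = m_e = e = 1/(4πε₀) = 1 the electric field scale is E_au = E_h/(e a₀) = m_e²e⁵/((4πε₀)³ℏ⁴).
E_h = 4.354 × 10^-18 J
a₀ = 5.297 × 10^-11 m
E_h/(e·a₀) = 5.131 × 10^11 V/m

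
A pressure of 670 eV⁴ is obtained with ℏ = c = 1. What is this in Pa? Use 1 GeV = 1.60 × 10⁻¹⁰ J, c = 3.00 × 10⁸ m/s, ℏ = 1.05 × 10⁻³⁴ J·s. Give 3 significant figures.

Pressure is [E]/[L]³ = [E]⁴/(ℏc)³.
1 GeV⁴ → 1/(ℏc)³ × (1 GeV in J)⁴ = 2.10 × 10³⁷ Pa.
Convert the energy scale: 670 eV⁴ = 6.70 × 10⁻³⁴ GeV⁴.
Result: 6.70 × 10⁻³⁴ × 2.10 × 10³⁷ = 1.40 × 10⁴ Pa.

1.40 × 10⁴ Pa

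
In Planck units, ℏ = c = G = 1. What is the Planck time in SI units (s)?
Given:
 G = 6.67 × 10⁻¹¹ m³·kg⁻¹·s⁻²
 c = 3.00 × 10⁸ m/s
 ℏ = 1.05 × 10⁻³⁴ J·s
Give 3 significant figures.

The unique combination of the constants set to 1 with dimensions of time is t_P = √(ℏG/c⁵).
  = √(2.88 × 10⁻⁸⁷)
  = 5.37 × 10⁻⁴⁴ s

5.37 × 10⁻⁴⁴ s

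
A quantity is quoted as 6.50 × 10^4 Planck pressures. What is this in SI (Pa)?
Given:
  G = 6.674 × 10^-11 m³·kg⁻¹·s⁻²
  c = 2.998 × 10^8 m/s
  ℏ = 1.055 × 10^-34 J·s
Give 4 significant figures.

One Planck pressure: p_P = c⁷/(ℏG²) = 4.632 × 10^113 Pa.
6.50 × 10^4 × 4.632 × 10^113 Pa = 3.011 × 10^118 Pa

3.011 × 10^118 Pa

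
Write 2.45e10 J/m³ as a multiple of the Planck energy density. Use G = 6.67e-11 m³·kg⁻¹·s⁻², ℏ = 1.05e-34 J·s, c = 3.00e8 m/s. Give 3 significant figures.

5.23e-104

Planck energy density: u_P = c⁷/(ℏG²) = 4.68e113 J/m³.
2.45e10 / 4.68e113 = 5.23e-104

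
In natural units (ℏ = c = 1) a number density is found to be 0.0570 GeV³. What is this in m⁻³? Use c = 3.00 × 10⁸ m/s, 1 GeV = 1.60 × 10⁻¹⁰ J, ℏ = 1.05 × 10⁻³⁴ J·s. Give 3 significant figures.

Number density is [L]⁻³ = [E]³/(ℏc)³.
1 GeV³ → 1/(ℏc)³ × (1 GeV in J)³ = 1.31 × 10⁴⁷ m⁻³.
Result: 0.0570 × 1.31 × 10⁴⁷ = 7.47 × 10⁴⁵ m⁻³.

7.47 × 10⁴⁵ m⁻³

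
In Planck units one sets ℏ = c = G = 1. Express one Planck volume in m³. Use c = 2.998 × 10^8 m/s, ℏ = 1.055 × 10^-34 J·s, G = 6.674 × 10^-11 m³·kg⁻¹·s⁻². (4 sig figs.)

V_P = (ℏG/c³)^(3/2)
  = √(1.784 × 10^-209)
  = 4.224 × 10^-105 m³

4.224 × 10^-105 m³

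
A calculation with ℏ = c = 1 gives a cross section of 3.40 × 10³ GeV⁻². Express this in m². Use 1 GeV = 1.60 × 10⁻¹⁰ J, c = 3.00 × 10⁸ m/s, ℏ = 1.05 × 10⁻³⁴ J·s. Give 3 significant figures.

1.32 × 10⁻²⁸ m²

Area is [L]² = [E]⁻²·(ℏc)²; restore (ℏc)².
1 GeV⁻² → (ℏc)² × (1 GeV in J)⁻² = 3.88 × 10⁻³² m².
Result: 3.40 × 10³ × 3.88 × 10⁻³² = 1.32 × 10⁻²⁸ m².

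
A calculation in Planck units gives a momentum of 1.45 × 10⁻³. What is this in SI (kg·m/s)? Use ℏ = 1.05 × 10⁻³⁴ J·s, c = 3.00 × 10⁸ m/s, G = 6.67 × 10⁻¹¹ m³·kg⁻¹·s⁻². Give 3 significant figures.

One Planck momentum: p_P = √(ℏc³/G) = 6.52 kg·m/s.
1.45 × 10⁻³ × 6.52 kg·m/s = 9.45 × 10⁻³ kg·m/s

9.45 × 10⁻³ kg·m/s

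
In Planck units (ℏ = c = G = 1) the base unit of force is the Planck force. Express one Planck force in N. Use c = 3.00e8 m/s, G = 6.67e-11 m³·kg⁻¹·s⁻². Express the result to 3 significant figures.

F_P = c⁴/G
  = 8.10e33 / 6.67e-11
  = 1.21e44 N

1.21e44 N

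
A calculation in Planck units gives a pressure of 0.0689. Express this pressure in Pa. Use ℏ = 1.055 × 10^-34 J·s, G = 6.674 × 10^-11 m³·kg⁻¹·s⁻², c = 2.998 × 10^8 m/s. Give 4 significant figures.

3.192 × 10^112 Pa

One Planck pressure: p_P = c⁷/(ℏG²) = 4.632 × 10^113 Pa.
0.0689 × 4.632 × 10^113 Pa = 3.192 × 10^112 Pa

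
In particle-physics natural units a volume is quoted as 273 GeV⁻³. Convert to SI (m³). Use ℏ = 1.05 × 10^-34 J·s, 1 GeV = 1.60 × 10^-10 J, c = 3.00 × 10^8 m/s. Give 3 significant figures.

2.08 × 10^-45 m³

Volume is [L]³ = [E]⁻³·(ℏc)³.
1 GeV⁻³ → (ℏc)³ × (1 GeV in J)⁻³ = 7.63 × 10^-48 m³.
Result: 273 × 7.63 × 10^-48 = 2.08 × 10^-45 m³.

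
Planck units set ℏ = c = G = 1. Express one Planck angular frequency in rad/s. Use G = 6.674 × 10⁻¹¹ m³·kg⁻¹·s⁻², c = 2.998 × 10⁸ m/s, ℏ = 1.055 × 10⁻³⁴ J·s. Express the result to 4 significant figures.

1.855 × 10⁴³ rad/s

The unique combination of the constants set to 1 with dimensions of angular frequency is ω_P = √(c⁵/(ℏG)).
  = √(3.440 × 10⁸⁶)
  = 1.855 × 10⁴³ rad/s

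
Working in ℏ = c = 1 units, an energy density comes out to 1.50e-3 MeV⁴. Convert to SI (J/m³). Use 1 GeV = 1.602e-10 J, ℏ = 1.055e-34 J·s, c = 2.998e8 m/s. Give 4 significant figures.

[E]/[L]³ = [E]⁴/(ℏc)³; restore (ℏc)⁻³.
1 GeV⁴ → 1/(ℏc)³ × (1 GeV in J)⁴ = 2.082e37 J/m³.
Convert the energy scale: 1.50e-3 MeV⁴ = 1.50e-15 GeV⁴.
Result: 1.50e-15 × 2.082e37 = 3.122e22 J/m³.

3.122e22 J/m³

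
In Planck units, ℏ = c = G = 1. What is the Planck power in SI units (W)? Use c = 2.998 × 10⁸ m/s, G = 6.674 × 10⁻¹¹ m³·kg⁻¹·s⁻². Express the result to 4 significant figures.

3.629 × 10⁵² W

From ℏ = c = G = 1 the power scale is P_P = c⁵/G.
  = 2.422 × 10⁴² / 6.674 × 10⁻¹¹
  = 3.629 × 10⁵² W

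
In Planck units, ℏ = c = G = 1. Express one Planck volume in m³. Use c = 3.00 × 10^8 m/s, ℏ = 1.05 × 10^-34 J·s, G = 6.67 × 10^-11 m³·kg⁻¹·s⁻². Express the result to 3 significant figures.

4.18 × 10^-105 m³

The unique combination of the constants set to 1 with dimensions of volume is V_P = (ℏG/c³)^(3/2).
  = √(1.75 × 10^-209)
  = 4.18 × 10^-105 m³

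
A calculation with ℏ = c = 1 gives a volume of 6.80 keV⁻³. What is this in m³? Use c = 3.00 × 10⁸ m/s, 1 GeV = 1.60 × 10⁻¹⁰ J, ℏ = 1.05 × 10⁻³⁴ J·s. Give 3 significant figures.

5.19 × 10⁻²⁹ m³

Volume is [L]³ = [E]⁻³·(ℏc)³.
1 GeV⁻³ → (ℏc)³ × (1 GeV in J)⁻³ = 7.63 × 10⁻⁴⁸ m³.
Convert the energy scale: 6.80 keV⁻³ = 6.80 × 10¹⁸ GeV⁻³.
Result: 6.80 × 10¹⁸ × 7.63 × 10⁻⁴⁸ = 5.19 × 10⁻²⁹ m³.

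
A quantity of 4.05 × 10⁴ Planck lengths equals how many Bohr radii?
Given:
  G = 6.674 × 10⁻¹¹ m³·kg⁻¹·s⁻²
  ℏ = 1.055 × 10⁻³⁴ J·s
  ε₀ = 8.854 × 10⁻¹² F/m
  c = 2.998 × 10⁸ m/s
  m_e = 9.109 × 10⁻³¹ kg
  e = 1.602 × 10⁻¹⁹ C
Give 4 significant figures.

Planck length: ℓ_P = √(ℏG/c³) = 1.616 × 10⁻³⁵ m
Bohr radius: a₀ = 4πε₀ℏ²/(m_e e²) = 5.297 × 10⁻¹¹ m
4.05 × 10⁴ × 1.616 × 10⁻³⁵ / 5.297 × 10⁻¹¹ = 1.236 × 10⁻²⁰

1.236 × 10⁻²⁰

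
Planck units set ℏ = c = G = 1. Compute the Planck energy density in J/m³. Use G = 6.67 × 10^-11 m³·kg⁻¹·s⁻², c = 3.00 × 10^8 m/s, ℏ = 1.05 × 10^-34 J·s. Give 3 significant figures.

4.68 × 10^113 J/m³

From ℏ = c = G = 1 the energy density scale is u_P = c⁷/(ℏG²).
  = 2.19 × 10^59 / 4.67 × 10^-55
  = 4.68 × 10^113 J/m³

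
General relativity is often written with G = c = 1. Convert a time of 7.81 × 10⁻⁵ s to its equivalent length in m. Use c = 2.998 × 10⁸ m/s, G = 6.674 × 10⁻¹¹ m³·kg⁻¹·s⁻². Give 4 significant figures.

Time → length via c.
7.81 × 10⁻⁵ s × (c) = 2.341 × 10⁴ m

2.341 × 10⁴ m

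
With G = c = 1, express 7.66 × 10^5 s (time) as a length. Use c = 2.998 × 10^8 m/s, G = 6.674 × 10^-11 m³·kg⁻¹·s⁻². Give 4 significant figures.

Time → length via c.
7.66 × 10^5 s × (c) = 2.296 × 10^14 m

2.296 × 10^14 m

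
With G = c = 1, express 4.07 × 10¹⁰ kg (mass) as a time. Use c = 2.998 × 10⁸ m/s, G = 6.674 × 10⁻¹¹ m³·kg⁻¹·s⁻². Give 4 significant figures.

Mass → time via G/c³.
4.07 × 10¹⁰ kg × (G/c³) = 1.008 × 10⁻²⁵ s

1.008 × 10⁻²⁵ s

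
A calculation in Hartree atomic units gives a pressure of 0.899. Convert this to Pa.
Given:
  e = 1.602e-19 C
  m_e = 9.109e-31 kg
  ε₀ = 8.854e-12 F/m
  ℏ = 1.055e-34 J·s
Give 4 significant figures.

One atomic unit of pressure: P_au = E_h/a₀³ = m_e⁴e¹⁰/((4πε₀)⁵ℏ⁸) = 2.929e13 Pa.
0.899 × 2.929e13 Pa = 2.633e13 Pa

2.633e13 Pa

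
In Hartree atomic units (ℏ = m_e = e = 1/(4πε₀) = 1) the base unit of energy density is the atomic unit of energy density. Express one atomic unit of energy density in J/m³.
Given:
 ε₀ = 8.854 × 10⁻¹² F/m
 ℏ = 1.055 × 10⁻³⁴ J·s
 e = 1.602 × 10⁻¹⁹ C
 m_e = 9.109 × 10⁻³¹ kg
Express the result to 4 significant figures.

2.929 × 10¹³ J/m³

u_au = E_h/a₀³ = m_e⁴e¹⁰/((4πε₀)⁵ℏ⁸)
E_h = 4.354 × 10⁻¹⁸ J
a₀ = 5.297 × 10⁻¹¹ m
E_h/a₀³ = 2.929 × 10¹³ J/m³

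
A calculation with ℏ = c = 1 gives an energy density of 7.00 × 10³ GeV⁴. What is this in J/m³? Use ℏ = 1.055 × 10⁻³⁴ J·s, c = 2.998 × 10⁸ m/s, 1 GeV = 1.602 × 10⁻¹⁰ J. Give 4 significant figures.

1.457 × 10⁴¹ J/m³

[E]/[L]³ = [E]⁴/(ℏc)³; restore (ℏc)⁻³.
1 GeV⁴ → 1/(ℏc)³ × (1 GeV in J)⁴ = 2.082 × 10³⁷ J/m³.
Result: 7.00 × 10³ × 2.082 × 10³⁷ = 1.457 × 10⁴¹ J/m³.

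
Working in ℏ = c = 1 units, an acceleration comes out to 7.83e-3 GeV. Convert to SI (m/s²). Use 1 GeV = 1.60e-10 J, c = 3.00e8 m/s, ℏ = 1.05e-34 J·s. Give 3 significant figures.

Acceleration is [L]/[T]² = c·[E]/ℏ.
1 GeV → c/ℏ × (1 GeV in J) = 4.57e32 m/s².
Result: 7.83e-3 × 4.57e32 = 3.58e30 m/s².

3.58e30 m/s²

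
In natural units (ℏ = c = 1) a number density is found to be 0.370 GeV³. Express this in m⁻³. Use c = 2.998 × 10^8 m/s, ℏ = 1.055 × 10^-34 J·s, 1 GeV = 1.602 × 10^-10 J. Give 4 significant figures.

4.808 × 10^46 m⁻³

Number density is [L]⁻³ = [E]³/(ℏc)³.
1 GeV³ → 1/(ℏc)³ × (1 GeV in J)³ = 1.299 × 10^47 m⁻³.
Result: 0.370 × 1.299 × 10^47 = 4.808 × 10^46 m⁻³.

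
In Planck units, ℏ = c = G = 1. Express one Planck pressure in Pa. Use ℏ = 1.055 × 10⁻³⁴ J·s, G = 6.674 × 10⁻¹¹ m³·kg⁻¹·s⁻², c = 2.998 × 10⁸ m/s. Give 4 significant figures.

Dimensional analysis gives p_P = c⁷/(ℏG²).
  = 2.177 × 10⁵⁹ / 4.699 × 10⁻⁵⁵
  = 4.632 × 10¹¹³ Pa

4.632 × 10¹¹³ Pa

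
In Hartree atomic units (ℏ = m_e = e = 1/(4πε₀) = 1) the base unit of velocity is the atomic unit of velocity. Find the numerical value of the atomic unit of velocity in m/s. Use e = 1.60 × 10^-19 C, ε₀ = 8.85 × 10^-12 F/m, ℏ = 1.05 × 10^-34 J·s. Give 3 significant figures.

v_au = e²/(4πε₀ℏ)
  = 2.56 × 10^-38 / 1.17 × 10^-44
  = 2.19 × 10^6 m/s

2.19 × 10^6 m/s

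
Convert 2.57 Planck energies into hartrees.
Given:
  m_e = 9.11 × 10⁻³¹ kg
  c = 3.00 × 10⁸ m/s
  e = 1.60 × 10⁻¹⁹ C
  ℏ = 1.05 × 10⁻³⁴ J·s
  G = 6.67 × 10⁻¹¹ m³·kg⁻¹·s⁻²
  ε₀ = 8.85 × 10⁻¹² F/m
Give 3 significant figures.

Planck energy: E_P = √(ℏc⁵/G) = 1.96 × 10⁹ J
hartree: E_h = m_e e⁴/(4πε₀ℏ)² = 4.38 × 10⁻¹⁸ J
2.57 × 1.96 × 10⁹ / 4.38 × 10⁻¹⁸ = 1.15 × 10²⁷

1.15 × 10²⁷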